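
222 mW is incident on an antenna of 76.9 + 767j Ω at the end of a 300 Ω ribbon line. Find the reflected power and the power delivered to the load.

P_reflected ≈ 194 mW; P_delivered ≈ 28.1 mW

|Γ| = |(-223.1 + j767)/(376.9 + j767)| = 0.935
|Γ|² = 0.874
P_refl = |Γ|²·P_inc = 194 mW, P_del = (1 − |Γ|²)·P_inc = 28.1 mW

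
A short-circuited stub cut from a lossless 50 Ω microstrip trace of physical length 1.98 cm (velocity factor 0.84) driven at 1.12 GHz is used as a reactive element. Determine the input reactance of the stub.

λ = v/f = 0.84·c / 1.12 GHz = 0.225 m
βl = 2π·l/λ = 2π × 0.088 = 31.7°
tan(βl) = 0.617
For a short-circuited stub, Z_in = jZ_0·tan(βl)

X_in ≈ 30.9 Ω (inductive)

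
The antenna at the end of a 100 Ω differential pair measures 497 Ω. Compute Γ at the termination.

Γ = (Z_L − Z_0)/(Z_L + Z_0) = (497 − 100)/(497 + 100) = 397/597

Γ = 0.665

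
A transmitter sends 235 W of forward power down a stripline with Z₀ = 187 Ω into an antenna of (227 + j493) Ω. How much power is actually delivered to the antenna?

P_delivered ≈ 96.3 W

|Γ| = |(40 + j493)/(414 + j493)| = 0.768
|Γ|² = 0.59
P_refl = |Γ|²·P_inc = 139 W, P_del = (1 − |Γ|²)·P_inc = 96.3 W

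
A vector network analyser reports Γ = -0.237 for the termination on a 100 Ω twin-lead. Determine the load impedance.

Z_L = Z_0·(1 + Γ)/(1 − Γ) = 100·(0.763)/(1.24)

Z_L ≈ 61.7 Ω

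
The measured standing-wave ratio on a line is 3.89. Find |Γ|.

|Γ| = (S − 1)/(S + 1) = (3.89 − 1)/(3.89 + 1) = 2.89/4.89

|Γ| ≈ 0.591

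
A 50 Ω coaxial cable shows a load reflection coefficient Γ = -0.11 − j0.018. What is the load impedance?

Z_L = Z_0·(1 + Γ)/(1 − Γ) = 50·(0.89 − j0.018)/(1.11 + j0.018)

Z_L ≈ 40.1 − j1.46 Ω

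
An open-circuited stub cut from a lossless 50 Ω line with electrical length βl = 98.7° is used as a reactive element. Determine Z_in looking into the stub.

Z_in ≈ +j7.65 Ω

tan(βl) = -6.54
For an open-circuited stub, Z_in = −jZ_0·cot(βl) = −jZ_0/tan(βl)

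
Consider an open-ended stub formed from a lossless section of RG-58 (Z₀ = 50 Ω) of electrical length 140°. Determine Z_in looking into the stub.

tan(βl) = -0.839
For an open-ended stub, Z_in = −jZ_0·cot(βl) = −jZ_0/tan(βl)

Z_in ≈ +j59.6 Ω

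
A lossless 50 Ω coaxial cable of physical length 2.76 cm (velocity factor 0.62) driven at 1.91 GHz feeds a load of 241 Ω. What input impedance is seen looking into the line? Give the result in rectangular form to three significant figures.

λ = v/f = 0.62·c / 1.91 GHz = 0.0974 m
βl = 2π·l/λ = 2π × 0.283 = 102°
tan(βl) = tan(102°) = -4.69
Z_in = Z_0·(Z_L + jZ_0·tanβl)/(Z_0 + jZ_L·tanβl)
     = 50·(241 − j235)/(50 − j1130)

Z_in ≈ 10.8 + j10.2 Ω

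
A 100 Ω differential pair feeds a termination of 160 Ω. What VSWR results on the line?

VSWR ≈ 1.6

For a purely resistive load, VSWR = R_L/Z_0 or Z_0/R_L (whichever > 1) = 160/100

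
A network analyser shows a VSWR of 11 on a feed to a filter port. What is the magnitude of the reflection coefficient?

|Γ| = (S − 1)/(S + 1) = (11 − 1)/(11 + 1) = 10/12

|Γ| ≈ 0.833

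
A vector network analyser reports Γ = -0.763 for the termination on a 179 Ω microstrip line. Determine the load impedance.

Z_L = Z_0·(1 + Γ)/(1 − Γ) = 179·(0.237)/(1.76)

Z_L ≈ 24.1 Ω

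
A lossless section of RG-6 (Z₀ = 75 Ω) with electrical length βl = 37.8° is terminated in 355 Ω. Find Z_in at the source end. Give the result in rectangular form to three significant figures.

tan(βl) = tan(37.8°) = 0.776
Z_in = Z_0·(Z_L + jZ_0·tanβl)/(Z_0 + jZ_L·tanβl)
     = 75·(355 + j58.2)/(75 + j275)

Z_in ≈ 39.3 − j86 Ω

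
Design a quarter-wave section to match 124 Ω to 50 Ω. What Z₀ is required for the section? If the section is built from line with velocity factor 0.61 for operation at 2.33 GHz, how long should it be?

Z_qwt ≈ 78.7 Ω; length ≈ 1.96 cm

Z_qwt = √(Z_0·R_L) = √(50 × 124) = √6200
λ = 0.61·c/f = 0.0785 m, so l = λ/4 = 0.0196 m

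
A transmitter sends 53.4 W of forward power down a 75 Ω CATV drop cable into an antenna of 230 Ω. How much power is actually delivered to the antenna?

Γ = (230 − 75)/(230 + 75) = 0.508
|Γ|² = 0.258
P_refl = |Γ|²·P_inc = 13.8 W, P_del = (1 − |Γ|²)·P_inc = 39.6 W

P_delivered ≈ 39.6 W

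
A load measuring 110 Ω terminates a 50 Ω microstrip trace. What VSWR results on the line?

Γ = (110 − 50)/(110 + 50) = 0.375
VSWR = (1 + 0.375)/(1 − 0.375)

VSWR ≈ 2.2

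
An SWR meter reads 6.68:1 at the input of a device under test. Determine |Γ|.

|Γ| = (S − 1)/(S + 1) = (6.68 − 1)/(6.68 + 1) = 5.68/7.68

|Γ| ≈ 0.74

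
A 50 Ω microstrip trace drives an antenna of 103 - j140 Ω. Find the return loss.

Γ = (53 − j140)/(153 − j140), |Γ| = 0.722
RL = −20·log₁₀|Γ| = −20·log₁₀(0.722)

RL ≈ 2.83 dB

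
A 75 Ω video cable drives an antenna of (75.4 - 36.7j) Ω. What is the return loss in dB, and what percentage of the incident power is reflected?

Γ = (0.4 − j36.7)/(150.4 − j36.7), |Γ| = 0.237
RL = −20·log₁₀(0.237) = 12.5 dB
P_refl/P_inc = |Γ|² = 0.0562

RL ≈ 12.5 dB; 5.62% of incident power reflected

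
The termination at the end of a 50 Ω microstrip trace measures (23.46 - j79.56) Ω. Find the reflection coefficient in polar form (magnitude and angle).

Γ = (Z_L − Z_0)/(Z_L + Z_0) = (-26.54 − j79.56)/(73.46 − j79.56)
|Γ| = 83.9/108 = 0.775

Γ ≈ 0.775 ∠ -61.2°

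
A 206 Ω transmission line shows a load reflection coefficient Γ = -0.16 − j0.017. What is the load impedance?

Z_L = Z_0·(1 + Γ)/(1 − Γ) = 206·(0.84 − j0.017)/(1.16 + j0.017)

Z_L ≈ 149 − j5.2 Ω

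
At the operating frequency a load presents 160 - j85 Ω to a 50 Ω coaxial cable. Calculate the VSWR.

VSWR ≈ 4.18

Γ = (Z_L − Z_0)/(Z_L + Z_0) = (110 − j85)/(210 − j85)
|Γ| = 139/227 = 0.614
VSWR = (1 + |Γ|)/(1 − |Γ|) = 1.61/0.386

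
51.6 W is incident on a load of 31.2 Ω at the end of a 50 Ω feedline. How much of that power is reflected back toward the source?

P_reflected ≈ 2.77 W

Γ = (31.2 − 50)/(31.2 + 50) = -0.232
|Γ|² = 0.0536
P_refl = |Γ|²·P_inc = 2.77 W, P_del = (1 − |Γ|²)·P_inc = 48.8 W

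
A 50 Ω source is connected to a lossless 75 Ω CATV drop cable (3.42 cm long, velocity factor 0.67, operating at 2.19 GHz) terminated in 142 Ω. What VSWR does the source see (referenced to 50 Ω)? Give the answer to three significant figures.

VSWR ≈ 2.14

λ = v/f = 0.67·c / 2.19 GHz = 0.0918 m
βl = 2π·l/λ = 2π × 0.373 = 134°
tan(βl) = -1.03
Z_in = Z_0·(Z_L + jZ_0·tanβl)/(Z_0 + jZ_L·tanβl) = 60.9 + j41.6 Ω
Γ_s = (Z_in − Z_s)/(Z_in + Z_s) = (10.9 + j41.6)/(111 + j41.6), |Γ_s| = 0.363
VSWR = (1 + |Γ_s|)/(1 − |Γ_s|)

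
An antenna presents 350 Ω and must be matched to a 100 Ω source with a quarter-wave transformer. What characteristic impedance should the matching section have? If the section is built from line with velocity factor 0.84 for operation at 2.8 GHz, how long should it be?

Z_qwt ≈ 187 Ω; length ≈ 2.25 cm

Z_qwt = √(Z_0·R_L) = √(100 × 350) = √35000
λ = 0.84·c/f = 0.09 m, so l = λ/4 = 0.0225 m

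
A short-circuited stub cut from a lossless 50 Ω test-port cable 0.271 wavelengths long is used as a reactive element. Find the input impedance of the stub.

Z_in ≈ −j377 Ω

βl = 2π × 0.271 = 97.6°
tan(βl) = -7.53
For a short-circuited stub, Z_in = jZ_0·tan(βl)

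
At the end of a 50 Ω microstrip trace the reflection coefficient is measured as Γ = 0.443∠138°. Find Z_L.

Z_L ≈ 21.7 + j16 Ω

Z_L = Z_0·(1 + Γ)/(1 − Γ) = 50·(0.671 + j0.296)/(1.33 − j0.296)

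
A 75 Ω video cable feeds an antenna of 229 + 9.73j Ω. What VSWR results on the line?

VSWR ≈ 3.06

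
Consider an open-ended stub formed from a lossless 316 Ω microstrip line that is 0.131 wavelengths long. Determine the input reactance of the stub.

βl = 2π × 0.131 = 47.2°
tan(βl) = 1.08
For an open-ended stub, Z_in = −jZ_0·cot(βl) = −jZ_0/tan(βl)

X_in ≈ -293 Ω (capacitive)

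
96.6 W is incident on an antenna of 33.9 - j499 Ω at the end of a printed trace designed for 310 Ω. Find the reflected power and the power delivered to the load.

|Γ| = |(-276.1 − j499)/(343.9 − j499)| = 0.941
|Γ|² = 0.886
P_refl = |Γ|²·P_inc = 85.5 W, P_del = (1 − |Γ|²)·P_inc = 11.1 W

P_reflected ≈ 85.5 W; P_delivered ≈ 11.1 W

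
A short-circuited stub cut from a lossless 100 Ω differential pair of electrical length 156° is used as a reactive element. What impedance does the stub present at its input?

Z_in ≈ −j44.5 Ω

tan(βl) = -0.445
For a short-circuited stub, Z_in = jZ_0·tan(βl)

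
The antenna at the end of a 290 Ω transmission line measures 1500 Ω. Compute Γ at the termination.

Γ = 0.676

Γ = (Z_L − Z_0)/(Z_L + Z_0) = (1500 − 290)/(1500 + 290) = 1210/1790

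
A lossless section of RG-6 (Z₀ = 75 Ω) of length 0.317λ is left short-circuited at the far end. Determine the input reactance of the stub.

X_in ≈ -168 Ω (capacitive)

βl = 2π × 0.317 = 114°
tan(βl) = -2.23
For a short-circuited stub, Z_in = jZ_0·tan(βl)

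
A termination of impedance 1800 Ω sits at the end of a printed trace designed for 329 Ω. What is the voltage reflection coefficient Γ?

Γ = 0.691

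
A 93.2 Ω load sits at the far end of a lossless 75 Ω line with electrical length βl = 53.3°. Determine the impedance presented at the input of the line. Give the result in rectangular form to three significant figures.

tan(βl) = tan(53.3°) = 1.34
Z_in = Z_0·(Z_L + jZ_0·tanβl)/(Z_0 + jZ_L·tanβl)
     = 75·(93.2 + j101)/(75 + j125)

Z_in ≈ 69 − j14.5 Ω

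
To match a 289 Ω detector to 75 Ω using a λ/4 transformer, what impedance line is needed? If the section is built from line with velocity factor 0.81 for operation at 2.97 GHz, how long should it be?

Z_qwt ≈ 147 Ω; length ≈ 2.05 cm

Z_qwt = √(Z_0·R_L) = √(75 × 289) = √21680
λ = 0.81·c/f = 0.0818 m, so l = λ/4 = 0.0205 m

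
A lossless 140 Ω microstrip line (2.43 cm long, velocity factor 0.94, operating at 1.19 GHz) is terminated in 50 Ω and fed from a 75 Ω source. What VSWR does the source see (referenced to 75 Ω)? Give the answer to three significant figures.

VSWR ≈ 3.01

λ = v/f = 0.94·c / 1.19 GHz = 0.237 m
βl = 2π·l/λ = 2π × 0.103 = 36.9°
tan(βl) = 0.751
Z_in = Z_0·(Z_L + jZ_0·tanβl)/(Z_0 + jZ_L·tanβl) = 73 + j85.6 Ω
Γ_s = (Z_in − Z_s)/(Z_in + Z_s) = (-2.03 + j85.6)/(148 + j85.6), |Γ_s| = 0.501
VSWR = (1 + |Γ_s|)/(1 − |Γ_s|)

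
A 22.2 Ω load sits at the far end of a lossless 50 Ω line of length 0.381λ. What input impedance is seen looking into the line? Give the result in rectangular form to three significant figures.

Z_in ≈ 35.3 − j31.8 Ω

βl = 2π × 0.381 = 137°
tan(βl) = tan(137°) = -0.927
Z_in = Z_0·(Z_L + jZ_0·tanβl)/(Z_0 + jZ_L·tanβl)
     = 50·(22.2 − j46.4)/(50 − j20.6)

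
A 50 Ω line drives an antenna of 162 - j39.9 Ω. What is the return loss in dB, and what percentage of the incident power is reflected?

Γ = (112 − j39.9)/(212 − j39.9), |Γ| = 0.551
RL = −20·log₁₀(0.551) = 5.17 dB
P_refl/P_inc = |Γ|² = 0.304

RL ≈ 5.17 dB; 30.4% of incident power reflected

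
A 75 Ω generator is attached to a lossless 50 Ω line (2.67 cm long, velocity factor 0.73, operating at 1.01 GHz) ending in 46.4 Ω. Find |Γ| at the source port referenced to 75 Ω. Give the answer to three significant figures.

|Γ| ≈ 0.204

λ = v/f = 0.73·c / 1.01 GHz = 0.217 m
βl = 2π·l/λ = 2π × 0.123 = 44.3°
tan(βl) = 0.977
Z_in = Z_0·(Z_L + jZ_0·tanβl)/(Z_0 + jZ_L·tanβl) = 49.8 + j3.72 Ω
Γ_s = (Z_in − Z_s)/(Z_in + Z_s) = (-25.2 + j3.72)/(125 + j3.72), |Γ_s| = 0.204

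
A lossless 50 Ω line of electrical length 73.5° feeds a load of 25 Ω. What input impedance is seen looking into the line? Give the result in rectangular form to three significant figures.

tan(βl) = tan(73.5°) = 3.38
Z_in = Z_0·(Z_L + jZ_0·tanβl)/(Z_0 + jZ_L·tanβl)
     = 50·(25 + j169)/(50 + j84.4)

Z_in ≈ 80.5 + j32.9 Ω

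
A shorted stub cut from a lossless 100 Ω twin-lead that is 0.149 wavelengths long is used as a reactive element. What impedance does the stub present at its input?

Z_in ≈ +j136 Ω

βl = 2π × 0.149 = 53.6°
tan(βl) = 1.36
For a shorted stub, Z_in = jZ_0·tan(βl)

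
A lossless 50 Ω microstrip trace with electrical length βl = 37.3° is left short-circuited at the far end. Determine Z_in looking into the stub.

tan(βl) = 0.762
For a short-circuited stub, Z_in = jZ_0·tan(βl)

Z_in ≈ +j38.1 Ω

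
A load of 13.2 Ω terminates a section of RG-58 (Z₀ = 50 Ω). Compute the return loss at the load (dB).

RL ≈ 4.7 dB

Γ = (13.2 − 50)/(13.2 + 50) = -0.582
RL = −20·log₁₀|Γ| = −20·log₁₀(0.582)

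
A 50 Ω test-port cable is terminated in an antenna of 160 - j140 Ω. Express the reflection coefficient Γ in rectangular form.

Γ = (Z_L − Z_0)/(Z_L + Z_0) = (110 − j140)/(210 − j140)

Γ ≈ 0.67 − j0.22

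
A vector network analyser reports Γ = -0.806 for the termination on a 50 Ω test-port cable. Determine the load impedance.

Z_L = Z_0·(1 + Γ)/(1 − Γ) = 50·(0.194)/(1.81)

Z_L ≈ 5.37 Ω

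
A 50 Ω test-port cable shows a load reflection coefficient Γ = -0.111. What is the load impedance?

Z_L = Z_0·(1 + Γ)/(1 − Γ) = 50·(0.889)/(1.11)

Z_L ≈ 40 Ω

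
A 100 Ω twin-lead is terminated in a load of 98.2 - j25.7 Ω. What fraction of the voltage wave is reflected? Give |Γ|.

|Γ| ≈ 0.129

Γ = (Z_L − Z_0)/(Z_L + Z_0) = (-1.8 − j25.7)/(198.2 − j25.7)
|Γ| = 25.8/200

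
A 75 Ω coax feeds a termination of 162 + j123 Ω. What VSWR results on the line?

VSWR ≈ 3.59

Γ = (Z_L − Z_0)/(Z_L + Z_0) = (87 + j123)/(237 + j123)
|Γ| = 151/267 = 0.564
VSWR = (1 + |Γ|)/(1 − |Γ|) = 1.56/0.436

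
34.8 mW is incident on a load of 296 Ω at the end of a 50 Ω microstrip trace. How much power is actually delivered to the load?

Γ = (296 − 50)/(296 + 50) = 0.711
|Γ|² = 0.505
P_refl = |Γ|²·P_inc = 17.6 mW, P_del = (1 − |Γ|²)·P_inc = 17.2 mW

P_delivered ≈ 17.2 mW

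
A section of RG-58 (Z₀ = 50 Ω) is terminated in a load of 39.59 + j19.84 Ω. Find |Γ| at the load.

Γ = (Z_L − Z_0)/(Z_L + Z_0) = (-10.41 + j19.84)/(89.59 + j19.84)
|Γ| = 22.4/91.8

|Γ| ≈ 0.244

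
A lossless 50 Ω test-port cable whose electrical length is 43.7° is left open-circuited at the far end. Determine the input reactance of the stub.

tan(βl) = 0.956
For an open-circuited stub, Z_in = −jZ_0·cot(βl) = −jZ_0/tan(βl)

X_in ≈ -52.3 Ω (capacitive)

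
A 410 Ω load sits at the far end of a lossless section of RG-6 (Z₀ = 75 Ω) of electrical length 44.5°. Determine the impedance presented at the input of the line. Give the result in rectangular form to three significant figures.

tan(βl) = tan(44.5°) = 0.983
Z_in = Z_0·(Z_L + jZ_0·tanβl)/(Z_0 + jZ_L·tanβl)
     = 75·(410 + j73.7)/(75 + j403)

Z_in ≈ 27 − j71.3 Ω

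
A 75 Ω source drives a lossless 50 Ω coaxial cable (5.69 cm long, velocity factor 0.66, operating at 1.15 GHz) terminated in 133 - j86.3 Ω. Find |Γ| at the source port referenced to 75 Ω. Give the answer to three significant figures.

λ = v/f = 0.66·c / 1.15 GHz = 0.172 m
βl = 2π·l/λ = 2π × 0.33 = 119°
tan(βl) = -1.81
Z_in = Z_0·(Z_L + jZ_0·tanβl)/(Z_0 + jZ_L·tanβl) = 20.6 + j36.7 Ω
Γ_s = (Z_in − Z_s)/(Z_in + Z_s) = (-54.4 + j36.7)/(95.6 + j36.7), |Γ_s| = 0.641

|Γ| ≈ 0.641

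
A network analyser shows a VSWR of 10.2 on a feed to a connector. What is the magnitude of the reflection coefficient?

|Γ| = (S − 1)/(S + 1) = (10.2 − 1)/(10.2 + 1) = 9.2/11.2

|Γ| ≈ 0.821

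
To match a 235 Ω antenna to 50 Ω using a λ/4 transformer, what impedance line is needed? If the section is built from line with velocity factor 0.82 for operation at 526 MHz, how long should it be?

Z_qwt = √(Z_0·R_L) = √(50 × 235) = √11750
λ = 0.82·c/f = 0.468 m, so l = λ/4 = 0.117 m

Z_qwt ≈ 108 Ω; length ≈ 11.7 cm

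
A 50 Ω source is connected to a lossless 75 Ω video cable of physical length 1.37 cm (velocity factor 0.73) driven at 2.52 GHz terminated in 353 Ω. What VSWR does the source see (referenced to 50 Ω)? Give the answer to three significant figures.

VSWR ≈ 4.35

λ = v/f = 0.73·c / 2.52 GHz = 0.0869 m
βl = 2π·l/λ = 2π × 0.158 = 56.8°
tan(βl) = 1.53
Z_in = Z_0·(Z_L + jZ_0·tanβl)/(Z_0 + jZ_L·tanβl) = 22.3 − j46.1 Ω
Γ_s = (Z_in − Z_s)/(Z_in + Z_s) = (-27.7 − j46.1)/(72.3 − j46.1), |Γ_s| = 0.626
VSWR = (1 + |Γ_s|)/(1 − |Γ_s|)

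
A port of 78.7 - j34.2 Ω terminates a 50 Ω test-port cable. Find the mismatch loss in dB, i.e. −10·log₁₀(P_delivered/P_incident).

Γ = (28.7 − j34.2)/(128.7 − j34.2), |Γ| = 0.335
|Γ|² = 0.112, so P_del/P_inc = 1 − |Γ|² = 0.888
ML = −10·log₁₀(1 − |Γ|²)

mismatch loss ≈ 0.518 dB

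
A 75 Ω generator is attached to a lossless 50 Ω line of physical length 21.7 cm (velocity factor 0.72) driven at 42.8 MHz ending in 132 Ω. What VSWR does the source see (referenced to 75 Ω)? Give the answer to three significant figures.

VSWR ≈ 1.95

λ = v/f = 0.72·c / 42.8 MHz = 5.05 m
βl = 2π·l/λ = 2π × 0.043 = 15.5°
tan(βl) = 0.277
Z_in = Z_0·(Z_L + jZ_0·tanβl)/(Z_0 + jZ_L·tanβl) = 92.6 − j53.9 Ω
Γ_s = (Z_in − Z_s)/(Z_in + Z_s) = (17.6 − j53.9)/(168 − j53.9), |Γ_s| = 0.322
VSWR = (1 + |Γ_s|)/(1 − |Γ_s|)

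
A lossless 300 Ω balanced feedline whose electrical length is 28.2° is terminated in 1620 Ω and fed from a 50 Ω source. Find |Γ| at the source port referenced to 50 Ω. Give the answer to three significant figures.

|Γ| ≈ 0.925

tan(βl) = 0.536
Z_in = Z_0·(Z_L + jZ_0·tanβl)/(Z_0 + jZ_L·tanβl) = 222 − j483 Ω
Γ_s = (Z_in − Z_s)/(Z_in + Z_s) = (172 − j483)/(272 − j483), |Γ_s| = 0.925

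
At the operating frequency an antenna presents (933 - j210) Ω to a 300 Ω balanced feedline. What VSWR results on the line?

Γ = (Z_L − Z_0)/(Z_L + Z_0) = (633 − j210)/(1233 − j210)
|Γ| = 667/1250 = 0.533
VSWR = (1 + |Γ|)/(1 − |Γ|) = 1.53/0.467

VSWR ≈ 3.28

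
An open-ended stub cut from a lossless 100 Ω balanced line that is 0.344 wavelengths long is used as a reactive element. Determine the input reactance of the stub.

βl = 2π × 0.344 = 124°
tan(βl) = -1.49
For an open-ended stub, Z_in = −jZ_0·cot(βl) = −jZ_0/tan(βl)

X_in ≈ 67 Ω (inductive)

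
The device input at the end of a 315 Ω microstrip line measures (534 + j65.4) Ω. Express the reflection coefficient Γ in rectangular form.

Γ ≈ 0.262 + j0.0568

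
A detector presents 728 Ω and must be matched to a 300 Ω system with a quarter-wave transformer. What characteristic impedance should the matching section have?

Z_qwt = √(Z_0·R_L) = √(300 × 728) = √218400

Z_qwt ≈ 467 Ω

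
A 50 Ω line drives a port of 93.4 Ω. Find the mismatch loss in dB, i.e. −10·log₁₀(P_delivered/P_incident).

Γ = (93.4 − 50)/(93.4 + 50) = 0.303
|Γ|² = 0.0916, so P_del/P_inc = 1 − |Γ|² = 0.908
ML = −10·log₁₀(1 − |Γ|²)

mismatch loss ≈ 0.417 dB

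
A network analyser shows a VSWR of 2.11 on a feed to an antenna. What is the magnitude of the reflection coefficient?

|Γ| = (S − 1)/(S + 1) = (2.11 − 1)/(2.11 + 1) = 1.11/3.11

|Γ| ≈ 0.357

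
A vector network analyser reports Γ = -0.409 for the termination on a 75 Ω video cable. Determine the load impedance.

Z_L = Z_0·(1 + Γ)/(1 − Γ) = 75·(0.591)/(1.41)

Z_L ≈ 31.5 Ω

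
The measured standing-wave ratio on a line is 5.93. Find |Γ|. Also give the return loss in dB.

|Γ| ≈ 0.711; return loss ≈ 2.96 dB

|Γ| = (S − 1)/(S + 1) = (5.93 − 1)/(5.93 + 1) = 4.93/6.93
RL = −20·log₁₀|Γ| = −20·log₁₀(0.711)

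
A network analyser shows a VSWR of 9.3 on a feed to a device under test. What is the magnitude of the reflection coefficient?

|Γ| ≈ 0.806

|Γ| = (S − 1)/(S + 1) = (9.3 − 1)/(9.3 + 1) = 8.3/10.3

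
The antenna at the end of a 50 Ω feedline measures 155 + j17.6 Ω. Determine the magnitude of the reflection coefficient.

|Γ| ≈ 0.517

Γ = (Z_L − Z_0)/(Z_L + Z_0) = (105 + j17.6)/(205 + j17.6)
|Γ| = 106/206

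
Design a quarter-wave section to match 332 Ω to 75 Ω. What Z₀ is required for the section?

Z_qwt = √(Z_0·R_L) = √(75 × 332) = √24900

Z_qwt ≈ 158 Ω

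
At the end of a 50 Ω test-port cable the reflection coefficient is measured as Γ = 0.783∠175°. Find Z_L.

Z_L = Z_0·(1 + Γ)/(1 − Γ) = 50·(0.22 + j0.0682)/(1.78 − j0.0682)

Z_L ≈ 6.1 + j2.15 Ω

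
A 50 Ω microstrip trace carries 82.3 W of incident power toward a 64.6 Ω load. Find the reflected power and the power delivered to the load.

Γ = (64.6 − 50)/(64.6 + 50) = 0.127
|Γ|² = 0.0162
P_refl = |Γ|²·P_inc = 1.34 W, P_del = (1 − |Γ|²)·P_inc = 81 W

P_reflected ≈ 1.34 W; P_delivered ≈ 81 W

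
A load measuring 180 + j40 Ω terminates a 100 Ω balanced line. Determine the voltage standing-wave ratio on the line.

Γ = (Z_L − Z_0)/(Z_L + Z_0) = (80 + j40)/(280 + j40)
|Γ| = 89.4/283 = 0.316
VSWR = (1 + |Γ|)/(1 − |Γ|) = 1.32/0.684

VSWR ≈ 1.92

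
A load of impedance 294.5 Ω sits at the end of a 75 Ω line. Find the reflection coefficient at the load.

Γ = 0.594

Γ = (Z_L − Z_0)/(Z_L + Z_0) = (294.5 − 75)/(294.5 + 75) = 219.5/369.5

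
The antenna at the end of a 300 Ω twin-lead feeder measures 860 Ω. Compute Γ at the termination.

Γ = 0.483

Γ = (Z_L − Z_0)/(Z_L + Z_0) = (860 − 300)/(860 + 300) = 560/1160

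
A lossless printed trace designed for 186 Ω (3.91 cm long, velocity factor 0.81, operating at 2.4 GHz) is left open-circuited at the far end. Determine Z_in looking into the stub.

Z_in ≈ +j214 Ω

λ = v/f = 0.81·c / 2.4 GHz = 0.101 m
βl = 2π·l/λ = 2π × 0.386 = 139°
tan(βl) = -0.869
For an open-circuited stub, Z_in = −jZ_0·cot(βl) = −jZ_0/tan(βl)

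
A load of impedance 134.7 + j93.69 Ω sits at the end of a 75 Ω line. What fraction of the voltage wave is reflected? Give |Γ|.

|Γ| ≈ 0.484

Γ = (Z_L − Z_0)/(Z_L + Z_0) = (59.7 + j93.69)/(209.7 + j93.69)
|Γ| = 111/230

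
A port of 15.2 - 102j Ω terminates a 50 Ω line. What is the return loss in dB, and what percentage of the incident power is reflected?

Γ = (-34.8 − j102)/(65.2 − j102), |Γ| = 0.89
RL = −20·log₁₀(0.89) = 1.01 dB
P_refl/P_inc = |Γ|² = 0.793

RL ≈ 1.01 dB; 79.3% of incident power reflected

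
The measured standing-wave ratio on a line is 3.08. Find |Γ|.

|Γ| ≈ 0.51

|Γ| = (S − 1)/(S + 1) = (3.08 − 1)/(3.08 + 1) = 2.08/4.08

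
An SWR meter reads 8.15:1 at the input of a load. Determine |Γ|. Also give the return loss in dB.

|Γ| = (S − 1)/(S + 1) = (8.15 − 1)/(8.15 + 1) = 7.15/9.15
RL = −20·log₁₀|Γ| = −20·log₁₀(0.781)

|Γ| ≈ 0.781; return loss ≈ 2.14 dB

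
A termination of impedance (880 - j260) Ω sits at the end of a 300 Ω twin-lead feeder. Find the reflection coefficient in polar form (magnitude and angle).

Γ ≈ 0.526 ∠ -11.7°

Γ = (Z_L − Z_0)/(Z_L + Z_0) = (580 − j260)/(1180 − j260)
|Γ| = 636/1210 = 0.526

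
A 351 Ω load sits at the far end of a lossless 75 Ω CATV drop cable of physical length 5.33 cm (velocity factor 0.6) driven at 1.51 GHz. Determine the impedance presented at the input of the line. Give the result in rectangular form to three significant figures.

Z_in ≈ 109 + j150 Ω

λ = v/f = 0.6·c / 1.51 GHz = 0.119 m
βl = 2π·l/λ = 2π × 0.447 = 161°
tan(βl) = tan(161°) = -0.345
Z_in = Z_0·(Z_L + jZ_0·tanβl)/(Z_0 + jZ_L·tanβl)
     = 75·(351 − j25.9)/(75 − j121)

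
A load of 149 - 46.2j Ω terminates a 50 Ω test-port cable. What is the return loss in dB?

RL ≈ 5.44 dB

Γ = (99 − j46.2)/(199 − j46.2), |Γ| = 0.535
RL = −20·log₁₀|Γ| = −20·log₁₀(0.535)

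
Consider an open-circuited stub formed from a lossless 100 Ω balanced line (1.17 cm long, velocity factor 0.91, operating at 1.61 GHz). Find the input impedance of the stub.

λ = v/f = 0.91·c / 1.61 GHz = 0.17 m
βl = 2π·l/λ = 2π × 0.069 = 24.8°
tan(βl) = 0.463
For an open-circuited stub, Z_in = −jZ_0·cot(βl) = −jZ_0/tan(βl)

Z_in ≈ −j216 Ω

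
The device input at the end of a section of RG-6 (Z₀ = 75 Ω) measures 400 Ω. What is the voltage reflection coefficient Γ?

Γ = 0.684

Γ = (Z_L − Z_0)/(Z_L + Z_0) = (400 − 75)/(400 + 75) = 325/475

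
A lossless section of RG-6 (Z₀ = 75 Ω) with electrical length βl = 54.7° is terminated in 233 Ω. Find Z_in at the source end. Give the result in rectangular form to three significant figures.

Z_in ≈ 34.5 − j45.3 Ω

tan(βl) = tan(54.7°) = 1.41
Z_in = Z_0·(Z_L + jZ_0·tanβl)/(Z_0 + jZ_L·tanβl)
     = 75·(233 + j106)/(75 + j329)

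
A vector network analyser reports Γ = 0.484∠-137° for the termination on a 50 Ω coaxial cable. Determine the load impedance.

Z_L = Z_0·(1 + Γ)/(1 − Γ) = 50·(0.646 − j0.33)/(1.35 + j0.33)

Z_L ≈ 19.7 − j17 Ω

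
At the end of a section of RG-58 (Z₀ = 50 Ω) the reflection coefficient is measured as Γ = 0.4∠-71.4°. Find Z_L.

Z_L ≈ 46.4 − j41.9 Ω

Z_L = Z_0·(1 + Γ)/(1 − Γ) = 50·(1.13 − j0.379)/(0.872 + j0.379)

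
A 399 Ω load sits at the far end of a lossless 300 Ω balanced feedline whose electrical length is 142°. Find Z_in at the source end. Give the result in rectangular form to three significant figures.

Z_in ≈ 309 + j86.7 Ω

tan(βl) = tan(142°) = -0.781
Z_in = Z_0·(Z_L + jZ_0·tanβl)/(Z_0 + jZ_L·tanβl)
     = 300·(399 − j234)/(300 − j312)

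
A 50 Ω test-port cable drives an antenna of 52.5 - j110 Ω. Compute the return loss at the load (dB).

RL ≈ 2.71 dB

Γ = (2.5 − j110)/(102.5 − j110), |Γ| = 0.732
RL = −20·log₁₀|Γ| = −20·log₁₀(0.732)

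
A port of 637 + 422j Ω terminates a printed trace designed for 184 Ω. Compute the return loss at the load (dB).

RL ≈ 3.47 dB

Γ = (453 + j422)/(821 + j422), |Γ| = 0.671
RL = −20·log₁₀|Γ| = −20·log₁₀(0.671)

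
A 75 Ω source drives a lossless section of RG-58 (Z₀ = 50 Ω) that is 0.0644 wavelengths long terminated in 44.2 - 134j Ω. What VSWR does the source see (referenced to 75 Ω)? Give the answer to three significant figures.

VSWR ≈ 10.5

βl = 2π × 0.0644 = 23.2°
tan(βl) = 0.428
Z_in = Z_0·(Z_L + jZ_0·tanβl)/(Z_0 + jZ_L·tanβl) = 11 − j54.4 Ω
Γ_s = (Z_in − Z_s)/(Z_in + Z_s) = (-64 − j54.4)/(86 − j54.4), |Γ_s| = 0.825
VSWR = (1 + |Γ_s|)/(1 − |Γ_s|)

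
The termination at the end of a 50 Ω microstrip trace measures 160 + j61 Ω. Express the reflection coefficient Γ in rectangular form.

Γ ≈ 0.561 + j0.128

Γ = (Z_L − Z_0)/(Z_L + Z_0) = (110 + j61)/(210 + j61)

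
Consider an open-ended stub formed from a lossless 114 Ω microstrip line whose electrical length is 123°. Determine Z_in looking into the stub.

Z_in ≈ +j74 Ω

tan(βl) = -1.54
For an open-ended stub, Z_in = −jZ_0·cot(βl) = −jZ_0/tan(βl)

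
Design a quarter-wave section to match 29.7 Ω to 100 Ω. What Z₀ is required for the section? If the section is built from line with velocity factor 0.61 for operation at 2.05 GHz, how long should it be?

Z_qwt ≈ 54.5 Ω; length ≈ 2.23 cm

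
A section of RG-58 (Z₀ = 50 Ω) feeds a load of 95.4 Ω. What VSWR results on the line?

VSWR ≈ 1.91

Γ = (95.4 − 50)/(95.4 + 50) = 0.312
VSWR = (1 + 0.312)/(1 − 0.312)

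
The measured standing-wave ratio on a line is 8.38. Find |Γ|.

|Γ| ≈ 0.787

|Γ| = (S − 1)/(S + 1) = (8.38 − 1)/(8.38 + 1) = 7.38/9.38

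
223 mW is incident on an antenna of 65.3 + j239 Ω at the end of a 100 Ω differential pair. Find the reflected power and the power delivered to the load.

|Γ| = |(-34.7 + j239)/(165.3 + j239)| = 0.831
|Γ|² = 0.691
P_refl = |Γ|²·P_inc = 154 mW, P_del = (1 − |Γ|²)·P_inc = 69 mW

P_reflected ≈ 154 mW; P_delivered ≈ 69 mW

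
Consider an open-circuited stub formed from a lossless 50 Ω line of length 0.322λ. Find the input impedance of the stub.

βl = 2π × 0.322 = 116°
tan(βl) = -2.06
For an open-circuited stub, Z_in = −jZ_0·cot(βl) = −jZ_0/tan(βl)

Z_in ≈ +j24.3 Ω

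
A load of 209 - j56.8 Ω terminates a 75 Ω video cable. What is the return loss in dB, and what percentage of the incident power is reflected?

RL ≈ 5.98 dB; 25.3% of incident power reflected

Γ = (134 − j56.8)/(284 − j56.8), |Γ| = 0.503
RL = −20·log₁₀(0.503) = 5.98 dB
P_refl/P_inc = |Γ|² = 0.253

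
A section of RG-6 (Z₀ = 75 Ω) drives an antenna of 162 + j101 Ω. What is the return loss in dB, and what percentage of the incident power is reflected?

RL ≈ 5.72 dB; 26.8% of incident power reflected

Γ = (87 + j101)/(237 + j101), |Γ| = 0.517
RL = −20·log₁₀(0.517) = 5.72 dB
P_refl/P_inc = |Γ|² = 0.268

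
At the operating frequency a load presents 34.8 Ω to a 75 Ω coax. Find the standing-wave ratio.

Γ = (34.8 − 75)/(34.8 + 75) = -0.366
VSWR = (1 + 0.366)/(1 − 0.366)

VSWR ≈ 2.16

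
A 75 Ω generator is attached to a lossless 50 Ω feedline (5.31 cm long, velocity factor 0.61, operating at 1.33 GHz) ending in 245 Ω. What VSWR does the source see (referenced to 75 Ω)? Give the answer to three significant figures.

VSWR ≈ 5.06

λ = v/f = 0.61·c / 1.33 GHz = 0.138 m
βl = 2π·l/λ = 2π × 0.386 = 139°
tan(βl) = -0.871
Z_in = Z_0·(Z_L + jZ_0·tanβl)/(Z_0 + jZ_L·tanβl) = 22.4 + j52.1 Ω
Γ_s = (Z_in − Z_s)/(Z_in + Z_s) = (-52.6 + j52.1)/(97.4 + j52.1), |Γ_s| = 0.67
VSWR = (1 + |Γ_s|)/(1 − |Γ_s|)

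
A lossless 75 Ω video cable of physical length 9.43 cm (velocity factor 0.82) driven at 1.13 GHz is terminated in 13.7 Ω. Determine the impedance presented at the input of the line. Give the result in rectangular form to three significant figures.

Z_in ≈ 16.3 − j32.2 Ω

λ = v/f = 0.82·c / 1.13 GHz = 0.218 m
βl = 2π·l/λ = 2π × 0.433 = 156°
tan(βl) = tan(156°) = -0.446
Z_in = Z_0·(Z_L + jZ_0·tanβl)/(Z_0 + jZ_L·tanβl)
     = 75·(13.7 − j33.5)/(75 − j6.12)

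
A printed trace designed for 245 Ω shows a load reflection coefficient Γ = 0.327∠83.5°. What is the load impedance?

Z_L ≈ 212 + j154 Ω

Z_L = Z_0·(1 + Γ)/(1 − Γ) = 245·(1.04 + j0.325)/(0.963 − j0.325)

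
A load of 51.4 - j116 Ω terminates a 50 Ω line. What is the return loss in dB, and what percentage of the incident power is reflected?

Γ = (1.4 − j116)/(101.4 − j116), |Γ| = 0.753
RL = −20·log₁₀(0.753) = 2.46 dB
P_refl/P_inc = |Γ|² = 0.567

RL ≈ 2.46 dB; 56.7% of incident power reflected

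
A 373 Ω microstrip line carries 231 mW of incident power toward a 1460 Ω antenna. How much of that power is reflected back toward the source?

P_reflected ≈ 81.2 mW

Γ = (1460 − 373)/(1460 + 373) = 0.593
|Γ|² = 0.352
P_refl = |Γ|²·P_inc = 81.2 mW, P_del = (1 − |Γ|²)·P_inc = 150 mW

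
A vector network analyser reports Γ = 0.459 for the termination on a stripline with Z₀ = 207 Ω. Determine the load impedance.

Z_L = Z_0·(1 + Γ)/(1 − Γ) = 207·(1.46)/(0.541)

Z_L ≈ 558 Ω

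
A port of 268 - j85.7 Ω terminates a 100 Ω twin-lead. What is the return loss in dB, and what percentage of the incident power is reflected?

RL ≈ 6.04 dB; 24.9% of incident power reflected

Γ = (168 − j85.7)/(368 − j85.7), |Γ| = 0.499
RL = −20·log₁₀(0.499) = 6.04 dB
P_refl/P_inc = |Γ|² = 0.249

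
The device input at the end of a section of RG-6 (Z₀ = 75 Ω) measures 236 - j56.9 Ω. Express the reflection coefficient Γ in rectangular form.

Γ ≈ 0.533 − j0.0854

Γ = (Z_L − Z_0)/(Z_L + Z_0) = (161 − j56.9)/(311 − j56.9)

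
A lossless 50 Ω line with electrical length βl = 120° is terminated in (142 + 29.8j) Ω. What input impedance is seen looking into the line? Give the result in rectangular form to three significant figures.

tan(βl) = tan(120°) = -1.73
Z_in = Z_0·(Z_L + jZ_0·tanβl)/(Z_0 + jZ_L·tanβl)
     = 50·(142 − j56.8)/(102 − j246)

Z_in ≈ 20.1 + j20.6 Ω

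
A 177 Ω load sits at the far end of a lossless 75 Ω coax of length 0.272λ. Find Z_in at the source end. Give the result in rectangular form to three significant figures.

Z_in ≈ 32.3 + j8.53 Ω

βl = 2π × 0.272 = 97.9°
tan(βl) = tan(97.9°) = -7.19
Z_in = Z_0·(Z_L + jZ_0·tanβl)/(Z_0 + jZ_L·tanβl)
     = 75·(177 − j539)/(75 − j1270)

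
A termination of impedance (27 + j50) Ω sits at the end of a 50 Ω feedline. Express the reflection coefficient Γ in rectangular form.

Γ ≈ 0.0865 + j0.593

Γ = (Z_L − Z_0)/(Z_L + Z_0) = (-23 + j50)/(77 + j50)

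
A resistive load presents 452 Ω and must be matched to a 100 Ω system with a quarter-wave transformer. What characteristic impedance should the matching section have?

Z_qwt ≈ 213 Ω

Z_qwt = √(Z_0·R_L) = √(100 × 452) = √45200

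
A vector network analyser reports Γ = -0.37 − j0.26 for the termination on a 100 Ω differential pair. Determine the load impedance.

Z_L ≈ 40.9 − j26.7 Ω

Z_L = Z_0·(1 + Γ)/(1 − Γ) = 100·(0.63 − j0.26)/(1.37 + j0.26)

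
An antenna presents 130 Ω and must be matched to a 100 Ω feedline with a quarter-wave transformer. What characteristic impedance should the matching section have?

Z_qwt = √(Z_0·R_L) = √(100 × 130) = √13000

Z_qwt ≈ 114 Ω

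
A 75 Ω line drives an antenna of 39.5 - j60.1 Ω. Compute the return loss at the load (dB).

Γ = (-35.5 − j60.1)/(114.5 − j60.1), |Γ| = 0.54
RL = −20·log₁₀|Γ| = −20·log₁₀(0.54)

RL ≈ 5.36 dB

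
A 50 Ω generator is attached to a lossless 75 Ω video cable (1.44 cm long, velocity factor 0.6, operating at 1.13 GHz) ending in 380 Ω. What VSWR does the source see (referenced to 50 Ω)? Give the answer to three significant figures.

λ = v/f = 0.6·c / 1.13 GHz = 0.159 m
βl = 2π·l/λ = 2π × 0.0904 = 32.5°
tan(βl) = 0.638
Z_in = Z_0·(Z_L + jZ_0·tanβl)/(Z_0 + jZ_L·tanβl) = 46.7 − j103 Ω
Γ_s = (Z_in − Z_s)/(Z_in + Z_s) = (-3.31 − j103)/(96.7 − j103), |Γ_s| = 0.73
VSWR = (1 + |Γ_s|)/(1 − |Γ_s|)

VSWR ≈ 6.4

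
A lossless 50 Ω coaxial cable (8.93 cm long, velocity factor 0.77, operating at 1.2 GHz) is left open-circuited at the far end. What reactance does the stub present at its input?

λ = v/f = 0.77·c / 1.2 GHz = 0.193 m
βl = 2π·l/λ = 2π × 0.464 = 167°
tan(βl) = -0.231
For an open-circuited stub, Z_in = −jZ_0·cot(βl) = −jZ_0/tan(βl)

X_in ≈ 217 Ω (inductive)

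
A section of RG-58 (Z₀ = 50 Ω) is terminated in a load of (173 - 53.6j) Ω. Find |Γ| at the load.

|Γ| ≈ 0.585

Γ = (Z_L − Z_0)/(Z_L + Z_0) = (123 − j53.6)/(223 − j53.6)
|Γ| = 134/229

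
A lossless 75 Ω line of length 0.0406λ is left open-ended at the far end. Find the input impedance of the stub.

βl = 2π × 0.0406 = 14.6°
tan(βl) = 0.261
For an open-ended stub, Z_in = −jZ_0·cot(βl) = −jZ_0/tan(βl)

Z_in ≈ −j288 Ω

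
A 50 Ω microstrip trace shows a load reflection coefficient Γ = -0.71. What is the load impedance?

Z_L = Z_0·(1 + Γ)/(1 − Γ) = 50·(0.29)/(1.71)

Z_L ≈ 8.48 Ω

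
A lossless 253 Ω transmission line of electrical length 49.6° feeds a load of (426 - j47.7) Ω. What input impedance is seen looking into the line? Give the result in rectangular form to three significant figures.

Z_in ≈ 188 − j99.5 Ω

tan(βl) = tan(49.6°) = 1.17
Z_in = Z_0·(Z_L + jZ_0·tanβl)/(Z_0 + jZ_L·tanβl)
     = 253·(426 + j250)/(309 + j501)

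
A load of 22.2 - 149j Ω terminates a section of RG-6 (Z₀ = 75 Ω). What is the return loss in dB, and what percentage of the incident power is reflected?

RL ≈ 1.03 dB; 79% of incident power reflected

Γ = (-52.8 − j149)/(97.2 − j149), |Γ| = 0.889
RL = −20·log₁₀(0.889) = 1.03 dB
P_refl/P_inc = |Γ|² = 0.79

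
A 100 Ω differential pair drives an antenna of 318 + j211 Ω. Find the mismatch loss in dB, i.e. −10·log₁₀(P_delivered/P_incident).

Γ = (218 + j211)/(418 + j211), |Γ| = 0.648
|Γ|² = 0.42, so P_del/P_inc = 1 − |Γ|² = 0.58
ML = −10·log₁₀(1 − |Γ|²)

mismatch loss ≈ 2.36 dB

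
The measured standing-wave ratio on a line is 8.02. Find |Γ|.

|Γ| ≈ 0.778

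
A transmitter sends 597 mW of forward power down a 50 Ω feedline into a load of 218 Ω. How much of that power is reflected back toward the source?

P_reflected ≈ 235 mW

Γ = (218 − 50)/(218 + 50) = 0.627
|Γ|² = 0.393
P_refl = |Γ|²·P_inc = 235 mW, P_del = (1 − |Γ|²)·P_inc = 362 mW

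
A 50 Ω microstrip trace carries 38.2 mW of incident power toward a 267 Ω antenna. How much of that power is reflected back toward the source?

Γ = (267 − 50)/(267 + 50) = 0.685
|Γ|² = 0.469
P_refl = |Γ|²·P_inc = 17.9 mW, P_del = (1 − |Γ|²)·P_inc = 20.3 mW

P_reflected ≈ 17.9 mW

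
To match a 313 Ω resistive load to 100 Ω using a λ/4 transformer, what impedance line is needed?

Z_qwt = √(Z_0·R_L) = √(100 × 313) = √31300

Z_qwt ≈ 177 Ω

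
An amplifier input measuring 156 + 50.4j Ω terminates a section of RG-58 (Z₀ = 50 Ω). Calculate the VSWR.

VSWR ≈ 3.48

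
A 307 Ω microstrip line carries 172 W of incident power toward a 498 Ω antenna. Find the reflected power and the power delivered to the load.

Γ = (498 − 307)/(498 + 307) = 0.237
|Γ|² = 0.0563
P_refl = |Γ|²·P_inc = 9.68 W, P_del = (1 − |Γ|²)·P_inc = 162 W

P_reflected ≈ 9.68 W; P_delivered ≈ 162 W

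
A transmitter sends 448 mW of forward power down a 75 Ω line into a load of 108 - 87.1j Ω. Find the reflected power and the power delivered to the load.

P_reflected ≈ 94.6 mW; P_delivered ≈ 353 mW

|Γ| = |(33 − j87.1)/(183 − j87.1)| = 0.46
|Γ|² = 0.211
P_refl = |Γ|²·P_inc = 94.6 mW, P_del = (1 − |Γ|²)·P_inc = 353 mW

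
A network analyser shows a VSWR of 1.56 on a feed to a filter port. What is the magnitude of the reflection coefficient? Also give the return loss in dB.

|Γ| = (S − 1)/(S + 1) = (1.56 − 1)/(1.56 + 1) = 0.56/2.56
RL = −20·log₁₀|Γ| = −20·log₁₀(0.219)

|Γ| ≈ 0.219; return loss ≈ 13.2 dB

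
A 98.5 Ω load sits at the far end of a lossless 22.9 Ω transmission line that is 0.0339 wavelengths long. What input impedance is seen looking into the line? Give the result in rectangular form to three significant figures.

Z_in ≈ 55.3 − j46.5 Ω

βl = 2π × 0.0339 = 12.2°
tan(βl) = tan(12.2°) = 0.216
Z_in = Z_0·(Z_L + jZ_0·tanβl)/(Z_0 + jZ_L·tanβl)
     = 22.9·(98.5 + j4.95)/(22.9 + j21.3)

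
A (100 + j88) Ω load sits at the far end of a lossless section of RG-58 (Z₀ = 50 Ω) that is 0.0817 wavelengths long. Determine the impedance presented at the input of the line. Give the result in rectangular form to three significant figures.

βl = 2π × 0.0817 = 29.4°
tan(βl) = tan(29.4°) = 0.564
Z_in = Z_0·(Z_L + jZ_0·tanβl)/(Z_0 + jZ_L·tanβl)
     = 50·(100 + j116)/(0.39 + j56.4)

Z_in ≈ 104 − j88 Ω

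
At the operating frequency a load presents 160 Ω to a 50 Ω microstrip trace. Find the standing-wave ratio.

For a purely resistive load, VSWR = R_L/Z_0 or Z_0/R_L (whichever > 1) = 160/50

VSWR ≈ 3.2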